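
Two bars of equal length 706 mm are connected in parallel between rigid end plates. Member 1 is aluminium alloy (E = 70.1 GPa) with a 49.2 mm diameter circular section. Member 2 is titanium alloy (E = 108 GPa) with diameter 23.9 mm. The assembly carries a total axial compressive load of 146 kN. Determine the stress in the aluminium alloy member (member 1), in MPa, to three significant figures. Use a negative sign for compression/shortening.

-56.3 MPa

A_1 = 1901 mm².
A_2 = 448.6 mm².
Equal strain + equilibrium ⇒ each member carries load in proportion to AE: A₁E₁ = 133300000 N, A₂E₂ = 48450000 N, ΣAE = 181700000 N.
σ₁ = P·E₁/ΣAE = -146000·70100/181700000 = -56.32 MPa.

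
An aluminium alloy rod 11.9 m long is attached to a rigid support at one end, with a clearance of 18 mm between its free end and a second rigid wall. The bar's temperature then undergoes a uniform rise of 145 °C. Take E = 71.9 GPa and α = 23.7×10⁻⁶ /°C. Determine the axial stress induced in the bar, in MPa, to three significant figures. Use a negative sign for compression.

Free thermal expansion αLΔT = 23.7e-6 · 11900 · 145 = 40.89 mm.
The walls engage after the gap closes; constrained expansion = 40.89 − 18 = 22.89 mm.
The walls impose strain ε = −(22.89)/11900 = -1.9239e-03; σ = Eε = 71900 · -1.9239e-03 = -138.3 MPa.

-138 MPa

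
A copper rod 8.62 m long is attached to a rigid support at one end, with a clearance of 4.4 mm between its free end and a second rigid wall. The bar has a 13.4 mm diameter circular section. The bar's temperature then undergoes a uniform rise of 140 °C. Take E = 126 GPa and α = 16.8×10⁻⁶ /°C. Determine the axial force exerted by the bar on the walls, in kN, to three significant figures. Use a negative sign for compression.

-32.7 kN

Free thermal expansion αLΔT = 16.8e-6 · 8620 · 140 = 20.27 mm.
The walls engage after the gap closes; constrained expansion = 20.27 − 4.4 = 15.87 mm.
The walls impose strain ε = −(15.87)/8620 = -1.8416e-03; σ = Eε = 126000 · -1.8416e-03 = -232 MPa.
Wall reaction R = σ·A = -232·141 = -32720 N = -32.72 kN.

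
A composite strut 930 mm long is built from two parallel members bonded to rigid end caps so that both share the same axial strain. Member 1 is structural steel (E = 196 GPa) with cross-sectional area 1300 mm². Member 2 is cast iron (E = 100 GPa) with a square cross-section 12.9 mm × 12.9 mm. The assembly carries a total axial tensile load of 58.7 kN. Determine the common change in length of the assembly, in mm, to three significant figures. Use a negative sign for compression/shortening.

A_2 = 166.4 mm².
Equal strain + equilibrium ⇒ each member carries load in proportion to AE: A₁E₁ = 254800000 N, A₂E₂ = 16640000 N, ΣAE = 271400000 N.
δ = PL/ΣAE = 58700·930/271400000 = 0.2011 mm.

0.201 mm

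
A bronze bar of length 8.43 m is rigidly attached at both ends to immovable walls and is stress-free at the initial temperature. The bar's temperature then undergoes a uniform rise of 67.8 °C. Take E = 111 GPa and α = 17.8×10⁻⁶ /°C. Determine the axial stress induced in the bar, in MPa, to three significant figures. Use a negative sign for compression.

Free thermal expansion αLΔT = 17.8e-6 · 8430 · 67.8 = 10.17 mm.
The walls impose strain ε = −(10.17)/8430 = -1.2068e-03; σ = Eε = 111000 · -1.2068e-03 = -134 MPa.

-134 MPa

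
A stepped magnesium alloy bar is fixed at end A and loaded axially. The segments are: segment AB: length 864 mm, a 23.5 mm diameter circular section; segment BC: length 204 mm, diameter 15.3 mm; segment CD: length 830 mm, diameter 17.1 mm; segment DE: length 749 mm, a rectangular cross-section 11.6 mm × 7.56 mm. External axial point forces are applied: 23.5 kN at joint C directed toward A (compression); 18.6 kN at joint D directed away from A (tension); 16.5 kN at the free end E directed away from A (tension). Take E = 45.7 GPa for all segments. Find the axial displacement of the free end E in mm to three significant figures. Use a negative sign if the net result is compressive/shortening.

6.65 mm

Internal axial forces (sectioning from the free end, tension +): N_DE = 16.5 kN, N_CD = 35.1 kN, N_BC = 11.6 kN, N_AB = 11.6 kN.
A_AB = 433.7 mm².
A_BC = 183.9 mm².
A_CD = 229.7 mm².
A_DE = 87.7 mm².
δ_AB = 11600·864/(433.7·45700) = 0.5056 mm
δ_BC = 11600·204/(183.9·45700) = 0.2816 mm
δ_CD = 35100·830/(229.7·45700) = 2.776 mm
δ_DE = 16500·749/(87.7·45700) = 3.084 mm
δ = Σδ_i = 6.647 mm.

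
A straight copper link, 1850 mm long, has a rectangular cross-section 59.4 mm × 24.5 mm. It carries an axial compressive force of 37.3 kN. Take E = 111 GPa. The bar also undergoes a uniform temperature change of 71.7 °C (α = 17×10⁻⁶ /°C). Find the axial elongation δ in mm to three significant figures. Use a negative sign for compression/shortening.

1.83 mm

A = 1455 mm².
δ_mech = NL/(AE) = -37300·1850/(1455·111000) = -0.4272 mm.
δ_thermal = αLΔT = 17e-6·1850·71.7 = 2.255 mm.
δ = δ_mech + δ_thermal = 1.828 mm.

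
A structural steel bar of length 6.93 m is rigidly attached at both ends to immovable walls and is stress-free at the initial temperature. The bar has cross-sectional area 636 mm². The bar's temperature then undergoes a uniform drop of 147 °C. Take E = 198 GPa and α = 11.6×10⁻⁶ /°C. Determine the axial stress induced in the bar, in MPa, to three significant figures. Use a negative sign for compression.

Free thermal expansion αLΔT = 11.6e-6 · 6930 · -147 = -11.82 mm.
The walls impose strain ε = −(-11.82)/6930 = 1.7052e-03; σ = Eε = 198000 · 1.7052e-03 = 337.6 MPa.

338 MPa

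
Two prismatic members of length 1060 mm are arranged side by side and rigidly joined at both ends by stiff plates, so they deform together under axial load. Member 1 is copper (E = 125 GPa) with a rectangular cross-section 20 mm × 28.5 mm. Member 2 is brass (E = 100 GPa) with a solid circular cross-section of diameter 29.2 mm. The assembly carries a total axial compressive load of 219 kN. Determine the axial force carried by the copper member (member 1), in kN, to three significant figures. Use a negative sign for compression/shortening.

-113 kN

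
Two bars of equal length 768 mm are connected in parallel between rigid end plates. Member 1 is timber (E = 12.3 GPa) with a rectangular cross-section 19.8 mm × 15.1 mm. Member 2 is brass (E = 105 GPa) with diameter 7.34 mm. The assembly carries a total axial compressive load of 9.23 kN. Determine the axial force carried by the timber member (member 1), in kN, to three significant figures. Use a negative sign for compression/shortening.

A_1 = 299 mm².
A_2 = 42.31 mm².
Equal strain + equilibrium ⇒ each member carries load in proportion to AE: A₁E₁ = 3677000 N, A₂E₂ = 4443000 N, ΣAE = 8120000 N.
F₁ = P·A₁E₁/ΣAE = -9230·3677000/8120000 = -4180 N.

-4.18 kN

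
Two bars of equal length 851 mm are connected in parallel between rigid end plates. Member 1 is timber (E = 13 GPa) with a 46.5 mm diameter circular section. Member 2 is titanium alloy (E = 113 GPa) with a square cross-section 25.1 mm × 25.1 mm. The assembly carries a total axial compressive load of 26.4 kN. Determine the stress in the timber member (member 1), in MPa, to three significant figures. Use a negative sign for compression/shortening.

-3.68 MPa

A_1 = 1698 mm².
A_2 = 630 mm².
Equal strain + equilibrium ⇒ each member carries load in proportion to AE: A₁E₁ = 22080000 N, A₂E₂ = 71190000 N, ΣAE = 93270000 N.
σ₁ = P·E₁/ΣAE = -26400·13000/93270000 = -3.68 MPa.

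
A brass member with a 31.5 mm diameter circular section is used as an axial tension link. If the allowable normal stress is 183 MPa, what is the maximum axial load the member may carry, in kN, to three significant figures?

143 kN

A = 779.3 mm².
P_max = σ_allow · A = 183 · 779.3 = 142600 N = 142.6 kN.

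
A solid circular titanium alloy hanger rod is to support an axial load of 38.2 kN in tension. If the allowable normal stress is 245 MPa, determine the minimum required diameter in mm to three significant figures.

14.1 mm

Required area A ≥ P/σ_allow = 38200/245 = 155.9 mm².
For a solid circular section, d ≥ √(4A/π) = 14.09 mm.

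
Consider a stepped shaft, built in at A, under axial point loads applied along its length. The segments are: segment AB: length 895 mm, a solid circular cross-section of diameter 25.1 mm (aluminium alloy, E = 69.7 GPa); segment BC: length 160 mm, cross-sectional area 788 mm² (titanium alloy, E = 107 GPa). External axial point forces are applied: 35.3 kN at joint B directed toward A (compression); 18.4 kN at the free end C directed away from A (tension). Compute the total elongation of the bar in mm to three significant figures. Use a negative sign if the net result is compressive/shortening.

Internal axial forces (sectioning from the free end, tension +): N_BC = 18.4 kN, N_AB = -16.9 kN.
A_AB = 494.8 mm².
δ_AB = -16900·895/(494.8·69700) = -0.4386 mm
δ_BC = 18400·160/(788·107000) = 0.03492 mm
δ = Σδ_i = -0.4037 mm.

-0.404 mm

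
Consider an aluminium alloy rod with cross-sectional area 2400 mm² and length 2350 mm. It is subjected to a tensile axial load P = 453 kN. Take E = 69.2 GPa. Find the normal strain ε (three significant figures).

0.00273

σ = N/A = 188.8 MPa; ε = σ/E = 188.8/69200 = 2.728e-03.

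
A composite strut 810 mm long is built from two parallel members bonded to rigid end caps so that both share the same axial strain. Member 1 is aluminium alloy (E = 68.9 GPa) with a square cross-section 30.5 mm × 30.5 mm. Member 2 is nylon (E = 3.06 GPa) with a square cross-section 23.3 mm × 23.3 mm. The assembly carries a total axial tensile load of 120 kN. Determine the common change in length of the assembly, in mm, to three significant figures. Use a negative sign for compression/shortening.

A_1 = 930.2 mm².
A_2 = 542.9 mm².
Equal strain + equilibrium ⇒ each member carries load in proportion to AE: A₁E₁ = 64090000 N, A₂E₂ = 1661000 N, ΣAE = 65760000 N.
δ = PL/ΣAE = 120000·810/65760000 = 1.478 mm.

1.48 mm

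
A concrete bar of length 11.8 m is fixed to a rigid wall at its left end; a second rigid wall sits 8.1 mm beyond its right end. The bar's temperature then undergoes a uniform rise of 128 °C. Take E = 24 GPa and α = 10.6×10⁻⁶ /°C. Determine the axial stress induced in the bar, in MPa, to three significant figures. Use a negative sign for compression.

Free thermal expansion αLΔT = 10.6e-6 · 11800 · 128 = 16.01 mm.
The walls engage after the gap closes; constrained expansion = 16.01 − 8.1 = 7.91 mm.
The walls impose strain ε = −(7.91)/11800 = -6.7036e-04; σ = Eε = 24000 · -6.7036e-04 = -16.09 MPa.

-16.1 MPa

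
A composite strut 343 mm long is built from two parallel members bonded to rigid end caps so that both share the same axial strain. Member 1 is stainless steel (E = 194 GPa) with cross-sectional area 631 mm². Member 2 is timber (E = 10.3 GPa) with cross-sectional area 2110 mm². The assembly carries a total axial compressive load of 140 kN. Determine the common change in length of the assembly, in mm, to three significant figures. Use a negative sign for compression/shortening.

-0.333 mm

Equal strain + equilibrium ⇒ each member carries load in proportion to AE: A₁E₁ = 122400000 N, A₂E₂ = 21730000 N, ΣAE = 144100000 N.
δ = PL/ΣAE = -140000·343/144100000 = -0.3331 mm.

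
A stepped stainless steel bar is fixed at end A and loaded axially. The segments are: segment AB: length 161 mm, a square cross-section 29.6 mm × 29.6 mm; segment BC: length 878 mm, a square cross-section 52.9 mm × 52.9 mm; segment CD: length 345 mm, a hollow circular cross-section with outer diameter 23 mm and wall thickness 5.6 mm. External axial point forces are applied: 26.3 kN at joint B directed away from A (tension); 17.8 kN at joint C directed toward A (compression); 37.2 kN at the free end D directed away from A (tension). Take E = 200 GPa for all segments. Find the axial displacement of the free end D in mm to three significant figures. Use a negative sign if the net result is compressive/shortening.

Internal axial forces (sectioning from the free end, tension +): N_CD = 37.2 kN, N_BC = 19.4 kN, N_AB = 45.7 kN.
A_AB = 876.2 mm².
A_BC = 2798 mm².
A_CD = 306.1 mm².
δ_AB = 45700·161/(876.2·200000) = 0.04199 mm
δ_BC = 19400·878/(2798·200000) = 0.03043 mm
δ_CD = 37200·345/(306.1·200000) = 0.2096 mm
δ = Σδ_i = 0.282 mm.

0.282 mm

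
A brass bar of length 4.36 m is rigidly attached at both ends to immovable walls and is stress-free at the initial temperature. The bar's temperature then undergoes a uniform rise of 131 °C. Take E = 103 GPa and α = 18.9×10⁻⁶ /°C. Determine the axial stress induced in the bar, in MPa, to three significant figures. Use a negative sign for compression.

-255 MPa

Free thermal expansion αLΔT = 18.9e-6 · 4360 · 131 = 10.79 mm.
The walls impose strain ε = −(10.79)/4360 = -2.4759e-03; σ = Eε = 103000 · -2.4759e-03 = -255 MPa.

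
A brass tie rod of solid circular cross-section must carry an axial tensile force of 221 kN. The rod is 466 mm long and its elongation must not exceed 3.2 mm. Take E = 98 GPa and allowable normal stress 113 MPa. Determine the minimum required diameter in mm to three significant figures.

49.9 mm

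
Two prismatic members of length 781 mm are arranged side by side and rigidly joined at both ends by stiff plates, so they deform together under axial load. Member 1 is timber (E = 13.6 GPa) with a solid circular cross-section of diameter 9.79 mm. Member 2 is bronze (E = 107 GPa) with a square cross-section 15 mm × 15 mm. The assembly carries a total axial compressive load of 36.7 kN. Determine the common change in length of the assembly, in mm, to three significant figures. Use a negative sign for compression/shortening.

-1.14 mm

A_1 = 75.28 mm².
A_2 = 225 mm².
Equal strain + equilibrium ⇒ each member carries load in proportion to AE: A₁E₁ = 1024000 N, A₂E₂ = 24080000 N, ΣAE = 25100000 N.
δ = PL/ΣAE = -36700·781/25100000 = -1.142 mm.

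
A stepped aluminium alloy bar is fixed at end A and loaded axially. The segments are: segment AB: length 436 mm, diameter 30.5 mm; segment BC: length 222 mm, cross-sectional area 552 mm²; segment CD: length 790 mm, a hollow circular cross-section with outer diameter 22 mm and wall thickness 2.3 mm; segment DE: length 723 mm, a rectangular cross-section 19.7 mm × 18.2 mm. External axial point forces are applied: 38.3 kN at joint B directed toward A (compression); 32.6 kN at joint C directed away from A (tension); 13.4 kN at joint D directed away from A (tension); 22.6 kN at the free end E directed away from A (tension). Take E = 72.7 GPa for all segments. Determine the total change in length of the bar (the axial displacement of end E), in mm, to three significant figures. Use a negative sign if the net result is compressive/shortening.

Internal axial forces (sectioning from the free end, tension +): N_DE = 22.6 kN, N_CD = 36 kN, N_BC = 68.6 kN, N_AB = 30.3 kN.
A_AB = 730.6 mm².
A_CD = 142.3 mm².
A_DE = 358.5 mm².
δ_AB = 30300·436/(730.6·72700) = 0.2487 mm
δ_BC = 68600·222/(552·72700) = 0.3795 mm
δ_CD = 36000·790/(142.3·72700) = 2.748 mm
δ_DE = 22600·723/(358.5·72700) = 0.6269 mm
δ = Σδ_i = 4.003 mm.

4.00 mm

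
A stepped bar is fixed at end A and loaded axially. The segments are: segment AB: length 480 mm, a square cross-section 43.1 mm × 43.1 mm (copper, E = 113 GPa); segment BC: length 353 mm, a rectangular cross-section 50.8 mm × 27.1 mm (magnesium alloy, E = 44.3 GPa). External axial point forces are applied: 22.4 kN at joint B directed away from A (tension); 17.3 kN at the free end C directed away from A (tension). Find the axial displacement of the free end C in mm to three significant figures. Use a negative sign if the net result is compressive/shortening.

Internal axial forces (sectioning from the free end, tension +): N_BC = 17.3 kN, N_AB = 39.7 kN.
A_AB = 1858 mm².
A_BC = 1377 mm².
δ_AB = 39700·480/(1858·113000) = 0.09078 mm
δ_BC = 17300·353/(1377·44300) = 0.1001 mm
δ = Σδ_i = 0.1909 mm.

0.191 mm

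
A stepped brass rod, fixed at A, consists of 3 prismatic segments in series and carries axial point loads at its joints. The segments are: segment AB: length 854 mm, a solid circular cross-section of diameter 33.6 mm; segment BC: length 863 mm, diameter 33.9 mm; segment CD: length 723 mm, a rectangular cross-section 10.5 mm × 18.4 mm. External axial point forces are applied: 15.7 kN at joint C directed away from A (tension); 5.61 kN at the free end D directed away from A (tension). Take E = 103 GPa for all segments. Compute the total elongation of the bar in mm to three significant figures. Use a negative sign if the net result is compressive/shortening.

Internal axial forces (sectioning from the free end, tension +): N_CD = 5.61 kN, N_BC = 21.31 kN, N_AB = 21.31 kN.
A_AB = 886.7 mm².
A_BC = 902.6 mm².
A_CD = 193.2 mm².
δ_AB = 21310·854/(886.7·103000) = 0.1993 mm
δ_BC = 21310·863/(902.6·103000) = 0.1978 mm
δ_CD = 5610·723/(193.2·103000) = 0.2038 mm
δ = Σδ_i = 0.6009 mm.

0.601 mm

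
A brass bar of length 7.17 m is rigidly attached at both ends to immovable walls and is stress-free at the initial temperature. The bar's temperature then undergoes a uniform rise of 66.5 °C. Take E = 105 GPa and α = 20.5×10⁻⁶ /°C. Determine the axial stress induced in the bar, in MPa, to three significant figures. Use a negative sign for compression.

-143 MPa

Free thermal expansion αLΔT = 20.5e-6 · 7170 · 66.5 = 9.775 mm.
The walls impose strain ε = −(9.775)/7170 = -1.3633e-03; σ = Eε = 105000 · -1.3633e-03 = -143.1 MPa.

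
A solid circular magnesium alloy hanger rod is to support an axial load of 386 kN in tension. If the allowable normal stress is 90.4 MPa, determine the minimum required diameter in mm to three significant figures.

73.7 mm

Required area A ≥ P/σ_allow = 386000/90.4 = 4270 mm².
For a solid circular section, d ≥ √(4A/π) = 73.73 mm.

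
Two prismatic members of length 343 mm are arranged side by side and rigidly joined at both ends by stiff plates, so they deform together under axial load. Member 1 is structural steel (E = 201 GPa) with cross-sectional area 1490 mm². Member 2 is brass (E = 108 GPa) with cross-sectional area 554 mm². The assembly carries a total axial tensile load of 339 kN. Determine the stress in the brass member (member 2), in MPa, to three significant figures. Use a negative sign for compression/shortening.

102 MPa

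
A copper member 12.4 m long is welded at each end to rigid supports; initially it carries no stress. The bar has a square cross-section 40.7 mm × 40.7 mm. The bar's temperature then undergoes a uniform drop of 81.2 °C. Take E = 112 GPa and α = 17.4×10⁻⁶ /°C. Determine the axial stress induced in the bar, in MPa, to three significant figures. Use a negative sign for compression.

158 MPa

Free thermal expansion αLΔT = 17.4e-6 · 12400 · -81.2 = -17.52 mm.
The walls impose strain ε = −(-17.52)/12400 = 1.4129e-03; σ = Eε = 112000 · 1.4129e-03 = 158.2 MPa.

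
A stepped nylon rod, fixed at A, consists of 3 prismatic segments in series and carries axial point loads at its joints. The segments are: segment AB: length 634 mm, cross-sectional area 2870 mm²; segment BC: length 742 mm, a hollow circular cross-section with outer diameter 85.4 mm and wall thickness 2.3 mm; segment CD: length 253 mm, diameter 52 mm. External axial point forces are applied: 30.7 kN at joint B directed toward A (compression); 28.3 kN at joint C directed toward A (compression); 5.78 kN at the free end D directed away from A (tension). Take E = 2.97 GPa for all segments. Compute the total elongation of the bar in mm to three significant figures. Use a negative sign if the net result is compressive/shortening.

Internal axial forces (sectioning from the free end, tension +): N_CD = 5.78 kN, N_BC = -22.52 kN, N_AB = -53.22 kN.
A_BC = 600.5 mm².
A_CD = 2124 mm².
δ_AB = -53220·634/(2870·2970) = -3.958 mm
δ_BC = -22520·742/(600.5·2970) = -9.37 mm
δ_CD = 5780·253/(2124·2970) = 0.2318 mm
δ = Σδ_i = -13.1 mm.

-13.1 mm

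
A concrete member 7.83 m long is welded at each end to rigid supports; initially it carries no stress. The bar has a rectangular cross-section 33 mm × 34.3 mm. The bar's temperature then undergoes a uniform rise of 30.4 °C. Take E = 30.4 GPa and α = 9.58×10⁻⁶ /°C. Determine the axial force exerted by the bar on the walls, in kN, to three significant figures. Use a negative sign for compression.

-10.0 kN

Free thermal expansion αLΔT = 9.58e-6 · 7830 · 30.4 = 2.28 mm.
The walls impose strain ε = −(2.28)/7830 = -2.9123e-04; σ = Eε = 30400 · -2.9123e-04 = -8.853 MPa.
Wall reaction R = σ·A = -8.853·1132 = -10020 N = -10.02 kN.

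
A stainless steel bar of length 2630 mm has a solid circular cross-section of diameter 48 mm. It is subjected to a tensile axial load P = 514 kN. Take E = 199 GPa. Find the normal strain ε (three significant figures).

0.00143

A = 1810 mm².
σ = N/A = 284 MPa; ε = σ/E = 284/199000 = 1.427e-03.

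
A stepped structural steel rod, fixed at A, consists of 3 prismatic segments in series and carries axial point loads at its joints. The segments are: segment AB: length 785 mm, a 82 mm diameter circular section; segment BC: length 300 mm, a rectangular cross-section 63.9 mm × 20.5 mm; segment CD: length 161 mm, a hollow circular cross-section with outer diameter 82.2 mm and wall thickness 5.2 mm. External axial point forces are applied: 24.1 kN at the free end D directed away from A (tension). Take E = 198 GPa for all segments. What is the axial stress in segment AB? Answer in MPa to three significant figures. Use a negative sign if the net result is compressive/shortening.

4.56 MPa

Internal axial forces (sectioning from the free end, tension +): N_CD = 24.1 kN, N_BC = 24.1 kN, N_AB = 24.1 kN.
A_AB = 5281 mm².
σ_AB = N_AB/A_AB = 24100/5281 = 4.564 MPa.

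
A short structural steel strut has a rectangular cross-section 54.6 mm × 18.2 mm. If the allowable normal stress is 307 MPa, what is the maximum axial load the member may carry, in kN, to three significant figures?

305 kN

A = 993.7 mm².
P_max = σ_allow · A = 307 · 993.7 = 305100 N = 305.1 kN.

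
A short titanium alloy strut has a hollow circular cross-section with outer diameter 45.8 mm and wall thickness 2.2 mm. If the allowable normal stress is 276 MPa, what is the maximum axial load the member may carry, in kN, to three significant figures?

83.2 kN

A = 301.3 mm².
P_max = σ_allow · A = 276 · 301.3 = 83170 N = 83.17 kN.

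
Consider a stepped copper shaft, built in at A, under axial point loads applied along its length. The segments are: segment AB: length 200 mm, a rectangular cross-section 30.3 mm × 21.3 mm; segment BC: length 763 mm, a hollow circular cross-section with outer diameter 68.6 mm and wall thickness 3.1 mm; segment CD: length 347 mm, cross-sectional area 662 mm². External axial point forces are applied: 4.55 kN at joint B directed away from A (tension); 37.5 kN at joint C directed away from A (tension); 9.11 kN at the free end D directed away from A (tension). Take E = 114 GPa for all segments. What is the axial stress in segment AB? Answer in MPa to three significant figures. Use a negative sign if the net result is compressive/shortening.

Internal axial forces (sectioning from the free end, tension +): N_CD = 9.11 kN, N_BC = 46.61 kN, N_AB = 51.16 kN.
A_AB = 645.4 mm².
σ_AB = N_AB/A_AB = 51160/645.4 = 79.27 MPa.

79.3 MPa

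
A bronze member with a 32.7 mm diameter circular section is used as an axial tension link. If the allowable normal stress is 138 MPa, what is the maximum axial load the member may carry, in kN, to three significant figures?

116 kN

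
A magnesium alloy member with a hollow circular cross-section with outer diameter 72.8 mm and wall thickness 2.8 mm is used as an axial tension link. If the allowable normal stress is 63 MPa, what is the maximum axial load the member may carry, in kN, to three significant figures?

38.8 kN

A = 615.8 mm².
P_max = σ_allow · A = 63 · 615.8 = 38790 N = 38.79 kN.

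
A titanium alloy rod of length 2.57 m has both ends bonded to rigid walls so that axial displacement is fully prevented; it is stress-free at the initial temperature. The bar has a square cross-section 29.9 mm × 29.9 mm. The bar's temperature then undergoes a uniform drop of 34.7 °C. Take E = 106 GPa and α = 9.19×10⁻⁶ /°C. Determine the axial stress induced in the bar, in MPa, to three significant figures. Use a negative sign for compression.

Free thermal expansion αLΔT = 9.19e-6 · 2570 · -34.7 = -0.8196 mm.
The walls impose strain ε = −(-0.8196)/2570 = 3.1889e-04; σ = Eε = 106000 · 3.1889e-04 = 33.8 MPa.

33.8 MPa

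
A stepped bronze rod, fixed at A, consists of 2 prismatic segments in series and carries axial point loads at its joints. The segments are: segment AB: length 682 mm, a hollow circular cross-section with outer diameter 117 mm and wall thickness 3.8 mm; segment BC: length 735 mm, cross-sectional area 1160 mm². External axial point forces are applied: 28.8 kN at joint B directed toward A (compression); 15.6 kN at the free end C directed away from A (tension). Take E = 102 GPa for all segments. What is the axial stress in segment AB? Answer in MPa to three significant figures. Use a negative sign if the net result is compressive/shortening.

Internal axial forces (sectioning from the free end, tension +): N_BC = 15.6 kN, N_AB = -13.2 kN.
A_AB = 1351 mm².
σ_AB = N_AB/A_AB = -13200/1351 = -9.768 MPa.

-9.77 MPa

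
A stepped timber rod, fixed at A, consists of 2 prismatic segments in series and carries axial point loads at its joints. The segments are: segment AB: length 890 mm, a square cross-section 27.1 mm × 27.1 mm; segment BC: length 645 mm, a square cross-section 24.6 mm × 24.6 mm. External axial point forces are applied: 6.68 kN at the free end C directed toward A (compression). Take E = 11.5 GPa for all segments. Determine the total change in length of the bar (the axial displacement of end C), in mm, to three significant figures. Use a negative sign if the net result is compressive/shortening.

Internal axial forces (sectioning from the free end, tension +): N_BC = -6.68 kN, N_AB = -6.68 kN.
A_AB = 734.4 mm².
A_BC = 605.2 mm².
δ_AB = -6680·890/(734.4·11500) = -0.7039 mm
δ_BC = -6680·645/(605.2·11500) = -0.6191 mm
δ = Σδ_i = -1.323 mm.

-1.32 mm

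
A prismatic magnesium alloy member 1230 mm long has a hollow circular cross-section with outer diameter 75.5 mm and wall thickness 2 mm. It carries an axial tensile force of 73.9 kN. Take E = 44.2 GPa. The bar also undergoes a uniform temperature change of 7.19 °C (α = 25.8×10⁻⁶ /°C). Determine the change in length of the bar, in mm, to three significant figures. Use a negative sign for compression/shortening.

4.68 mm

A = 461.8 mm².
δ_mech = NL/(AE) = 73900·1230/(461.8·44200) = 4.453 mm.
δ_thermal = αLΔT = 25.8e-6·1230·7.19 = 0.2282 mm.
δ = δ_mech + δ_thermal = 4.681 mm.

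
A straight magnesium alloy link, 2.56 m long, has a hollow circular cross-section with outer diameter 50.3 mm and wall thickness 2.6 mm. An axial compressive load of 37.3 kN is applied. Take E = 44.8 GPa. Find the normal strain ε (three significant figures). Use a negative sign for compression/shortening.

A = 389.6 mm².
σ = N/A = -95.73 MPa; ε = σ/E = -95.73/44800 = -2.137e-03.

-0.00214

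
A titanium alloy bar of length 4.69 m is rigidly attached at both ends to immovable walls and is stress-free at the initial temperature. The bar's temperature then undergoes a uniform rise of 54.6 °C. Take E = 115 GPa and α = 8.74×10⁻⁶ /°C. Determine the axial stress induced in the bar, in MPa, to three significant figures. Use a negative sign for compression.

-54.9 MPa

Free thermal expansion αLΔT = 8.74e-6 · 4690 · 54.6 = 2.238 mm.
The walls impose strain ε = −(2.238)/4690 = -4.7720e-04; σ = Eε = 115000 · -4.7720e-04 = -54.88 MPa.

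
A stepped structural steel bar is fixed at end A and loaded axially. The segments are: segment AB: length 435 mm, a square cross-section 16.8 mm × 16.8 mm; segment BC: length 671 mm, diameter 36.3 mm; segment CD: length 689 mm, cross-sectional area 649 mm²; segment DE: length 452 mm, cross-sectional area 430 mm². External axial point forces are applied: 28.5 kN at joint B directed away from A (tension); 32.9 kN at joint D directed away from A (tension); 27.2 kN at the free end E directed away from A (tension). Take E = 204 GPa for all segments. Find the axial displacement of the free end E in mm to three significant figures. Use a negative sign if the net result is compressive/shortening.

1.31 mm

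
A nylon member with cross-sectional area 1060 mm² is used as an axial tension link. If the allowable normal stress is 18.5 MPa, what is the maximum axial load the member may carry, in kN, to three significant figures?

19.6 kN

P_max = σ_allow · A = 18.5 · 1060 = 19610 N = 19.61 kN.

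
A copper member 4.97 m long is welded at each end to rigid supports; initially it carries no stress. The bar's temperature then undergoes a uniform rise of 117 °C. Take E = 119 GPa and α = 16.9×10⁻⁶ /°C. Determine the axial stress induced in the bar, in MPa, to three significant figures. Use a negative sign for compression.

-235 MPa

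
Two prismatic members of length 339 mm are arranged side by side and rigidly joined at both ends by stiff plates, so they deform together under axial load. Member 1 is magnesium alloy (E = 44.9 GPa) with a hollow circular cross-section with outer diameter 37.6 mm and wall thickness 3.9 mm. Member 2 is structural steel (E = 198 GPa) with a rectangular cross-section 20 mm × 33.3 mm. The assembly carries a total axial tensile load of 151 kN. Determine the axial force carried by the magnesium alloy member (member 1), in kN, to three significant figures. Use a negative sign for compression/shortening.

A_1 = 412.9 mm².
A_2 = 666 mm².
Equal strain + equilibrium ⇒ each member carries load in proportion to AE: A₁E₁ = 18540000 N, A₂E₂ = 131900000 N, ΣAE = 150400000 N.
F₁ = P·A₁E₁/ΣAE = 151000·18540000/150400000 = 18610 N.

18.6 kN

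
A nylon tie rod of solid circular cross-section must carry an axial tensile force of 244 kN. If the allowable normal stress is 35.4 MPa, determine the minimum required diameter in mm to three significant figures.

Required area A ≥ P/σ_allow = 244000/35.4 = 6893 mm².
For a solid circular section, d ≥ √(4A/π) = 93.68 mm.

93.7 mm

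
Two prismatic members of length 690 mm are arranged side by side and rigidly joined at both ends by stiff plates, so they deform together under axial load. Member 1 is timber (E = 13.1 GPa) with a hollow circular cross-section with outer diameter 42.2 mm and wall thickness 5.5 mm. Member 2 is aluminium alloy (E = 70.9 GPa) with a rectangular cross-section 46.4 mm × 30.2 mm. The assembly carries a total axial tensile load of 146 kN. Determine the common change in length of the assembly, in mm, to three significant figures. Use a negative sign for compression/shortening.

0.936 mm

A_1 = 634.1 mm².
A_2 = 1401 mm².
Equal strain + equilibrium ⇒ each member carries load in proportion to AE: A₁E₁ = 8307000 N, A₂E₂ = 99350000 N, ΣAE = 107700000 N.
δ = PL/ΣAE = 146000·690/107700000 = 0.9357 mm.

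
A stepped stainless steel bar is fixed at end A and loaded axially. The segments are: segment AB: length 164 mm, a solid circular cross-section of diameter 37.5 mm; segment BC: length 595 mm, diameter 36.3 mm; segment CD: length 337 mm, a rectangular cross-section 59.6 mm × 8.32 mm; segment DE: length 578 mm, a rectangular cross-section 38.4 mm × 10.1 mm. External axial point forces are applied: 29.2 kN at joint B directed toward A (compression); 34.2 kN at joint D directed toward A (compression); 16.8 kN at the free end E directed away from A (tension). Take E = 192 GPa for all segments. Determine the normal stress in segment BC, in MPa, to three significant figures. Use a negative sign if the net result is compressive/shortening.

Internal axial forces (sectioning from the free end, tension +): N_DE = 16.8 kN, N_CD = -17.4 kN, N_BC = -17.4 kN, N_AB = -46.6 kN.
A_BC = 1035 mm².
σ_BC = N_BC/A_BC = -17400/1035 = -16.81 MPa.

-16.8 MPa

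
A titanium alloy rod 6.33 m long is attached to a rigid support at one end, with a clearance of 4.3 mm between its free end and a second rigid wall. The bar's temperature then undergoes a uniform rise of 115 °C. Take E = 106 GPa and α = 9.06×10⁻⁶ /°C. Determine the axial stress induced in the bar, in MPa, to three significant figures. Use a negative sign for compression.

Free thermal expansion αLΔT = 9.06e-6 · 6330 · 115 = 6.595 mm.
The walls engage after the gap closes; constrained expansion = 6.595 − 4.3 = 2.295 mm.
The walls impose strain ε = −(2.295)/6330 = -3.6260e-04; σ = Eε = 106000 · -3.6260e-04 = -38.44 MPa.

-38.4 MPa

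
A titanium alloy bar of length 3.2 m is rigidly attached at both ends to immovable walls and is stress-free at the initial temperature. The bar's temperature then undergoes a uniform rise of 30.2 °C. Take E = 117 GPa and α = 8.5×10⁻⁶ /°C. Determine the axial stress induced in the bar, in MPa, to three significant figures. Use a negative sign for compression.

-30.0 MPa

Free thermal expansion αLΔT = 8.5e-6 · 3200 · 30.2 = 0.8214 mm.
The walls impose strain ε = −(0.8214)/3200 = -2.5670e-04; σ = Eε = 117000 · -2.5670e-04 = -30.03 MPa.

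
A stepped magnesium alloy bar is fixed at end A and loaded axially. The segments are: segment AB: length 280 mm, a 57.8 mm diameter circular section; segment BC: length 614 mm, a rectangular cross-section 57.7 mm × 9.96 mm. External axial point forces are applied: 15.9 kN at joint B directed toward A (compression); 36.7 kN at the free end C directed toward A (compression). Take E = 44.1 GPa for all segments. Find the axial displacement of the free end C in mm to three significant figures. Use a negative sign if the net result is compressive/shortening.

Internal axial forces (sectioning from the free end, tension +): N_BC = -36.7 kN, N_AB = -52.6 kN.
A_AB = 2624 mm².
A_BC = 574.7 mm².
δ_AB = -52600·280/(2624·44100) = -0.1273 mm
δ_BC = -36700·614/(574.7·44100) = -0.8891 mm
δ = Σδ_i = -1.016 mm.

-1.02 mm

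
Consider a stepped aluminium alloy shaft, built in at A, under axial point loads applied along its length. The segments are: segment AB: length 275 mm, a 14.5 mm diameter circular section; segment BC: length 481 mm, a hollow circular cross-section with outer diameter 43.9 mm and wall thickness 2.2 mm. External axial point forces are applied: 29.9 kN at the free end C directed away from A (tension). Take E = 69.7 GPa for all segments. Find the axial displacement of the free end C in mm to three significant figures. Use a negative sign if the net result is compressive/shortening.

1.43 mm

Internal axial forces (sectioning from the free end, tension +): N_BC = 29.9 kN, N_AB = 29.9 kN.
A_AB = 165.1 mm².
A_BC = 288.2 mm².
δ_AB = 29900·275/(165.1·69700) = 0.7144 mm
δ_BC = 29900·481/(288.2·69700) = 0.7159 mm
δ = Σδ_i = 1.43 mm.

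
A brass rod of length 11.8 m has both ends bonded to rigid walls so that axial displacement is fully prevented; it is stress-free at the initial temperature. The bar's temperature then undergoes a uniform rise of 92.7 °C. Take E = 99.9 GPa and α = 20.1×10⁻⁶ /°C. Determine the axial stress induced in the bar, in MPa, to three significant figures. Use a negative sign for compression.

Free thermal expansion αLΔT = 20.1e-6 · 11800 · 92.7 = 21.99 mm.
The walls impose strain ε = −(21.99)/11800 = -1.8633e-03; σ = Eε = 99900 · -1.8633e-03 = -186.1 MPa.

-186 MPa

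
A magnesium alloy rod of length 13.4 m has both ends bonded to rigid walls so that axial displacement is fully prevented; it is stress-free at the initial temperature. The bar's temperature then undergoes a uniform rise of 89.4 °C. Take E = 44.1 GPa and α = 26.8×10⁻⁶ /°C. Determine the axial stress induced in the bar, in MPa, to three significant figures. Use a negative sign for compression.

-106 MPa

Free thermal expansion αLΔT = 26.8e-6 · 13400 · 89.4 = 32.11 mm.
The walls impose strain ε = −(32.11)/13400 = -2.3959e-03; σ = Eε = 44100 · -2.3959e-03 = -105.7 MPa.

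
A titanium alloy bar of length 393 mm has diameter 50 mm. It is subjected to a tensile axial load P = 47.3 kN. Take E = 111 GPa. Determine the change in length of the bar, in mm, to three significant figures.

0.0853 mm

A = 1963 mm².
δ_mech = NL/(AE) = 47300·393/(1963·111000) = 0.08529 mm.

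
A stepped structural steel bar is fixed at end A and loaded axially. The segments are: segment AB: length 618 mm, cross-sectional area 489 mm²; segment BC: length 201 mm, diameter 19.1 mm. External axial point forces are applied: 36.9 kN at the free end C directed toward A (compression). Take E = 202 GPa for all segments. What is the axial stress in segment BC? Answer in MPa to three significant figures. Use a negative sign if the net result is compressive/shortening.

Internal axial forces (sectioning from the free end, tension +): N_BC = -36.9 kN, N_AB = -36.9 kN.
A_BC = 286.5 mm².
σ_BC = N_BC/A_BC = -36900/286.5 = -128.8 MPa.

-129 MPa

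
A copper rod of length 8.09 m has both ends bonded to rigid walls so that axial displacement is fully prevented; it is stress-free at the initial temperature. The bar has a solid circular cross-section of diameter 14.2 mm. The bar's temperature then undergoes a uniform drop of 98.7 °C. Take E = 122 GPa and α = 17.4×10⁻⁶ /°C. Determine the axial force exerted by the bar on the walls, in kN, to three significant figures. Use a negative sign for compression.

Free thermal expansion αLΔT = 17.4e-6 · 8090 · -98.7 = -13.89 mm.
The walls impose strain ε = −(-13.89)/8090 = 1.7174e-03; σ = Eε = 122000 · 1.7174e-03 = 209.5 MPa.
Wall reaction R = σ·A = 209.5·158.4 = 33180 N = 33.18 kN.

33.2 kN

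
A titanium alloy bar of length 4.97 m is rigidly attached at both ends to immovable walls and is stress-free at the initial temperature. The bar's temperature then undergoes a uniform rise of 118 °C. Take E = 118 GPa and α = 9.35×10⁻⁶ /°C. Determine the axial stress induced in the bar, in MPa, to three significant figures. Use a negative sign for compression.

Free thermal expansion αLΔT = 9.35e-6 · 4970 · 118 = 5.483 mm.
The walls impose strain ε = −(5.483)/4970 = -1.1033e-03; σ = Eε = 118000 · -1.1033e-03 = -130.2 MPa.

-130 MPa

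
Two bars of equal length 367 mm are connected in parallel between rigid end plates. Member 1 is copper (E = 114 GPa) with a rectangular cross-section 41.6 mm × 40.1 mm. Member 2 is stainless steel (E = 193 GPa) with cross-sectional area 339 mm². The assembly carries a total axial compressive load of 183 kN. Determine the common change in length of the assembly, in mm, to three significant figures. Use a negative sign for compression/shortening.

-0.263 mm

A_1 = 1668 mm².
Equal strain + equilibrium ⇒ each member carries load in proportion to AE: A₁E₁ = 190200000 N, A₂E₂ = 65430000 N, ΣAE = 255600000 N.
δ = PL/ΣAE = -183000·367/255600000 = -0.2628 mm.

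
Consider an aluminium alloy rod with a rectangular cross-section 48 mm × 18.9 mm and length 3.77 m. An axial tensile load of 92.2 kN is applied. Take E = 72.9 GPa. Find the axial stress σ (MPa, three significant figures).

A = 907.2 mm².
σ = N/A = 92200/907.2 = 101.6 MPa.

102 MPa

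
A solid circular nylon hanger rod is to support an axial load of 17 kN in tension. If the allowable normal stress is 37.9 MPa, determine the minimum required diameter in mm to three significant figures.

Required area A ≥ P/σ_allow = 17000/37.9 = 448.5 mm².
For a solid circular section, d ≥ √(4A/π) = 23.9 mm.

23.9 mm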